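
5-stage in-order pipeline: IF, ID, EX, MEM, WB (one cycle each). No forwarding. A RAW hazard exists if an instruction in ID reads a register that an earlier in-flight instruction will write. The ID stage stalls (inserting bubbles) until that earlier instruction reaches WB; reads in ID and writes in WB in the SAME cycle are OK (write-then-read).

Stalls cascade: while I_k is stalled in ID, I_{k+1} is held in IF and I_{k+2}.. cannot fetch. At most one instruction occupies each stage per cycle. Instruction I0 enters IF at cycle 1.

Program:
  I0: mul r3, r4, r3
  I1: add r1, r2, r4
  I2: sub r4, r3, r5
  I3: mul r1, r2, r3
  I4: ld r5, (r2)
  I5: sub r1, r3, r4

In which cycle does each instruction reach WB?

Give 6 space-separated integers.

Answer: 5 6 8 9 10 11

Derivation:
I0 mul r3 <- r4,r3: IF@1 ID@2 stall=0 (-) EX@3 MEM@4 WB@5
I1 add r1 <- r2,r4: IF@2 ID@3 stall=0 (-) EX@4 MEM@5 WB@6
I2 sub r4 <- r3,r5: IF@3 ID@4 stall=1 (RAW on I0.r3 (WB@5)) EX@6 MEM@7 WB@8
I3 mul r1 <- r2,r3: IF@4 ID@6 stall=0 (-) EX@7 MEM@8 WB@9
I4 ld r5 <- r2: IF@6 ID@7 stall=0 (-) EX@8 MEM@9 WB@10
I5 sub r1 <- r3,r4: IF@7 ID@8 stall=0 (-) EX@9 MEM@10 WB@11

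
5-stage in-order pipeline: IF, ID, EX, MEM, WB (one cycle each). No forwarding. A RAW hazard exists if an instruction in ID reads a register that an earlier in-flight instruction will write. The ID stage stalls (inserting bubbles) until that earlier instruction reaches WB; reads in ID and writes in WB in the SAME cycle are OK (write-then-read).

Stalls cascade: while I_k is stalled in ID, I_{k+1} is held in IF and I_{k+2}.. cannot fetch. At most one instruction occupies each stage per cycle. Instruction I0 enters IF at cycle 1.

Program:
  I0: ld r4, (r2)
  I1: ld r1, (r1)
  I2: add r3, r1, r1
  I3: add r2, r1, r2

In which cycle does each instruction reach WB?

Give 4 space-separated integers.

I0 ld r4 <- r2: IF@1 ID@2 stall=0 (-) EX@3 MEM@4 WB@5
I1 ld r1 <- r1: IF@2 ID@3 stall=0 (-) EX@4 MEM@5 WB@6
I2 add r3 <- r1,r1: IF@3 ID@4 stall=2 (RAW on I1.r1 (WB@6)) EX@7 MEM@8 WB@9
I3 add r2 <- r1,r2: IF@4 ID@7 stall=0 (-) EX@8 MEM@9 WB@10

Answer: 5 6 9 10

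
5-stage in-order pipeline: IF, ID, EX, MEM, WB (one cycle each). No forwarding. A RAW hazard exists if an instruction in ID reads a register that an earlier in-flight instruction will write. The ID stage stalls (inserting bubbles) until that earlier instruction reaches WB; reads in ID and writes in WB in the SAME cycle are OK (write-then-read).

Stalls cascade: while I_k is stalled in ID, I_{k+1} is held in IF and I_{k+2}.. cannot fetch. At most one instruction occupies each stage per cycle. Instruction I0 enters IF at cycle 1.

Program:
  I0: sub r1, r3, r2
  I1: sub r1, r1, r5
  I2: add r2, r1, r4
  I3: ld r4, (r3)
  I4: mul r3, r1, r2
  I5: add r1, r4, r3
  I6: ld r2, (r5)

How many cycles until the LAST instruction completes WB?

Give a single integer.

I0 sub r1 <- r3,r2: IF@1 ID@2 stall=0 (-) EX@3 MEM@4 WB@5
I1 sub r1 <- r1,r5: IF@2 ID@3 stall=2 (RAW on I0.r1 (WB@5)) EX@6 MEM@7 WB@8
I2 add r2 <- r1,r4: IF@3 ID@6 stall=2 (RAW on I1.r1 (WB@8)) EX@9 MEM@10 WB@11
I3 ld r4 <- r3: IF@6 ID@9 stall=0 (-) EX@10 MEM@11 WB@12
I4 mul r3 <- r1,r2: IF@9 ID@10 stall=1 (RAW on I2.r2 (WB@11)) EX@12 MEM@13 WB@14
I5 add r1 <- r4,r3: IF@10 ID@12 stall=2 (RAW on I4.r3 (WB@14)) EX@15 MEM@16 WB@17
I6 ld r2 <- r5: IF@12 ID@15 stall=0 (-) EX@16 MEM@17 WB@18

Answer: 18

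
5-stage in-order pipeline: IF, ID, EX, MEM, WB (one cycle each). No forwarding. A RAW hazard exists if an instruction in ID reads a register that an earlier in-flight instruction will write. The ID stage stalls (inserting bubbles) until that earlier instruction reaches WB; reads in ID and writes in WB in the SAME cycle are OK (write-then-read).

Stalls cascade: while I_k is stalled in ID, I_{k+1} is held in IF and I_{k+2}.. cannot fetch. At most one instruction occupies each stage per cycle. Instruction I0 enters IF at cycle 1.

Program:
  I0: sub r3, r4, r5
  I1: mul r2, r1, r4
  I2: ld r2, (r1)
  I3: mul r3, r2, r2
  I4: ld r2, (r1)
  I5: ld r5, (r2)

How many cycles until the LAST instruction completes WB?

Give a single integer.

I0 sub r3 <- r4,r5: IF@1 ID@2 stall=0 (-) EX@3 MEM@4 WB@5
I1 mul r2 <- r1,r4: IF@2 ID@3 stall=0 (-) EX@4 MEM@5 WB@6
I2 ld r2 <- r1: IF@3 ID@4 stall=0 (-) EX@5 MEM@6 WB@7
I3 mul r3 <- r2,r2: IF@4 ID@5 stall=2 (RAW on I2.r2 (WB@7)) EX@8 MEM@9 WB@10
I4 ld r2 <- r1: IF@5 ID@8 stall=0 (-) EX@9 MEM@10 WB@11
I5 ld r5 <- r2: IF@8 ID@9 stall=2 (RAW on I4.r2 (WB@11)) EX@12 MEM@13 WB@14

Answer: 14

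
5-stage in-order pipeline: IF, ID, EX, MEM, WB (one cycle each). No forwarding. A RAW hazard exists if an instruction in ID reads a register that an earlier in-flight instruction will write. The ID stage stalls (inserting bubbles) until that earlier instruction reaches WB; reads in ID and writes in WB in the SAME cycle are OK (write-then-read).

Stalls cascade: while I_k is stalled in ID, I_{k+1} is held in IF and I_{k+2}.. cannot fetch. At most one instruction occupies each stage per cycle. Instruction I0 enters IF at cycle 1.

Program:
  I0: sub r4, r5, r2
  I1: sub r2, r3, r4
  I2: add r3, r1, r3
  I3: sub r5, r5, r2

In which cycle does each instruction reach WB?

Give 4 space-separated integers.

I0 sub r4 <- r5,r2: IF@1 ID@2 stall=0 (-) EX@3 MEM@4 WB@5
I1 sub r2 <- r3,r4: IF@2 ID@3 stall=2 (RAW on I0.r4 (WB@5)) EX@6 MEM@7 WB@8
I2 add r3 <- r1,r3: IF@3 ID@6 stall=0 (-) EX@7 MEM@8 WB@9
I3 sub r5 <- r5,r2: IF@6 ID@7 stall=1 (RAW on I1.r2 (WB@8)) EX@9 MEM@10 WB@11

Answer: 5 8 9 11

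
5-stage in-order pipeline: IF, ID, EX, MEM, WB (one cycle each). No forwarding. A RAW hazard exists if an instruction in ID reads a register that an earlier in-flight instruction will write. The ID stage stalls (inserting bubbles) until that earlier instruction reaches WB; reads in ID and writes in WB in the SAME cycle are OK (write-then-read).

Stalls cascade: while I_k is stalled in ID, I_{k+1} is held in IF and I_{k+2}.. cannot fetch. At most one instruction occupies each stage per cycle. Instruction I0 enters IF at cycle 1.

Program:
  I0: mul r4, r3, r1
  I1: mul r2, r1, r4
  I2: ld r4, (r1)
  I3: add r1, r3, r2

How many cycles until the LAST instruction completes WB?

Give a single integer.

Answer: 11

Derivation:
I0 mul r4 <- r3,r1: IF@1 ID@2 stall=0 (-) EX@3 MEM@4 WB@5
I1 mul r2 <- r1,r4: IF@2 ID@3 stall=2 (RAW on I0.r4 (WB@5)) EX@6 MEM@7 WB@8
I2 ld r4 <- r1: IF@3 ID@6 stall=0 (-) EX@7 MEM@8 WB@9
I3 add r1 <- r3,r2: IF@6 ID@7 stall=1 (RAW on I1.r2 (WB@8)) EX@9 MEM@10 WB@11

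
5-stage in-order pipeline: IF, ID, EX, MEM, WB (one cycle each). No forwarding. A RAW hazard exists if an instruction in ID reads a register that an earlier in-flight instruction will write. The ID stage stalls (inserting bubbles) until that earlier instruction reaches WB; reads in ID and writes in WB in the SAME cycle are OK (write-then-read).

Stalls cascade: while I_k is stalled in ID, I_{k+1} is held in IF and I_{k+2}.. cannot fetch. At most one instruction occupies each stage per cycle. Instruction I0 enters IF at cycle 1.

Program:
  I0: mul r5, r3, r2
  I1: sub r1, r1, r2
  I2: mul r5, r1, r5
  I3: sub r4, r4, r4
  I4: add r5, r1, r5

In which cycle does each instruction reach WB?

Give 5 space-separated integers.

Answer: 5 6 9 10 12

Derivation:
I0 mul r5 <- r3,r2: IF@1 ID@2 stall=0 (-) EX@3 MEM@4 WB@5
I1 sub r1 <- r1,r2: IF@2 ID@3 stall=0 (-) EX@4 MEM@5 WB@6
I2 mul r5 <- r1,r5: IF@3 ID@4 stall=2 (RAW on I1.r1 (WB@6)) EX@7 MEM@8 WB@9
I3 sub r4 <- r4,r4: IF@4 ID@7 stall=0 (-) EX@8 MEM@9 WB@10
I4 add r5 <- r1,r5: IF@7 ID@8 stall=1 (RAW on I2.r5 (WB@9)) EX@10 MEM@11 WB@12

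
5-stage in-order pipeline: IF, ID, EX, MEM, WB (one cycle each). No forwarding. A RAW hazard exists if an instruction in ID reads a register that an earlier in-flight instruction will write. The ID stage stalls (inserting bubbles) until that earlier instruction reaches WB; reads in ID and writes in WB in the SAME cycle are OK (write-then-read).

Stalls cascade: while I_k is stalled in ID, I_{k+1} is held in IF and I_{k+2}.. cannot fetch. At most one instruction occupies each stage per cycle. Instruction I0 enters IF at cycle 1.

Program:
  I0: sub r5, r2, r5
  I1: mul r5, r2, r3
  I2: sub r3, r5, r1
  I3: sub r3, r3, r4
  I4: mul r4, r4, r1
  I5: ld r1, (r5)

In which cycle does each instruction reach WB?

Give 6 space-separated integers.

I0 sub r5 <- r2,r5: IF@1 ID@2 stall=0 (-) EX@3 MEM@4 WB@5
I1 mul r5 <- r2,r3: IF@2 ID@3 stall=0 (-) EX@4 MEM@5 WB@6
I2 sub r3 <- r5,r1: IF@3 ID@4 stall=2 (RAW on I1.r5 (WB@6)) EX@7 MEM@8 WB@9
I3 sub r3 <- r3,r4: IF@4 ID@7 stall=2 (RAW on I2.r3 (WB@9)) EX@10 MEM@11 WB@12
I4 mul r4 <- r4,r1: IF@7 ID@10 stall=0 (-) EX@11 MEM@12 WB@13
I5 ld r1 <- r5: IF@10 ID@11 stall=0 (-) EX@12 MEM@13 WB@14

Answer: 5 6 9 12 13 14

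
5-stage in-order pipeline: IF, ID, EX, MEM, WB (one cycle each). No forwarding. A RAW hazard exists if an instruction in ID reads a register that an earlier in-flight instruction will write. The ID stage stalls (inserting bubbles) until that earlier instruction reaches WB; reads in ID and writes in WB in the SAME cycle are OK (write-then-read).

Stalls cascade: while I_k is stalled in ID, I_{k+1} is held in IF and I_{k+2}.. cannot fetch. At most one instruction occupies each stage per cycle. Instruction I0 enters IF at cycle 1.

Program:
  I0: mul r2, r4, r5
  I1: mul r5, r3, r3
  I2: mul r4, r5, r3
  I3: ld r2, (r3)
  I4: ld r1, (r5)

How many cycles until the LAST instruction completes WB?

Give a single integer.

I0 mul r2 <- r4,r5: IF@1 ID@2 stall=0 (-) EX@3 MEM@4 WB@5
I1 mul r5 <- r3,r3: IF@2 ID@3 stall=0 (-) EX@4 MEM@5 WB@6
I2 mul r4 <- r5,r3: IF@3 ID@4 stall=2 (RAW on I1.r5 (WB@6)) EX@7 MEM@8 WB@9
I3 ld r2 <- r3: IF@4 ID@7 stall=0 (-) EX@8 MEM@9 WB@10
I4 ld r1 <- r5: IF@7 ID@8 stall=0 (-) EX@9 MEM@10 WB@11

Answer: 11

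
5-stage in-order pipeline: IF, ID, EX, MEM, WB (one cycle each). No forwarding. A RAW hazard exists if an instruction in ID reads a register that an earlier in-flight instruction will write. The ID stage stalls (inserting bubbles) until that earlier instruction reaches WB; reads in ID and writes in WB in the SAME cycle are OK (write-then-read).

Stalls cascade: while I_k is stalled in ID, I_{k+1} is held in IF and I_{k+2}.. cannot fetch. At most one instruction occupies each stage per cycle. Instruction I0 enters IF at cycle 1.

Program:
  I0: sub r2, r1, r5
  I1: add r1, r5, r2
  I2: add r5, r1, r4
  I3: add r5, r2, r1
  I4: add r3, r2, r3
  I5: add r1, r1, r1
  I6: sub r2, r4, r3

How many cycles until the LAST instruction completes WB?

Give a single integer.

Answer: 16

Derivation:
I0 sub r2 <- r1,r5: IF@1 ID@2 stall=0 (-) EX@3 MEM@4 WB@5
I1 add r1 <- r5,r2: IF@2 ID@3 stall=2 (RAW on I0.r2 (WB@5)) EX@6 MEM@7 WB@8
I2 add r5 <- r1,r4: IF@3 ID@6 stall=2 (RAW on I1.r1 (WB@8)) EX@9 MEM@10 WB@11
I3 add r5 <- r2,r1: IF@6 ID@9 stall=0 (-) EX@10 MEM@11 WB@12
I4 add r3 <- r2,r3: IF@9 ID@10 stall=0 (-) EX@11 MEM@12 WB@13
I5 add r1 <- r1,r1: IF@10 ID@11 stall=0 (-) EX@12 MEM@13 WB@14
I6 sub r2 <- r4,r3: IF@11 ID@12 stall=1 (RAW on I4.r3 (WB@13)) EX@14 MEM@15 WB@16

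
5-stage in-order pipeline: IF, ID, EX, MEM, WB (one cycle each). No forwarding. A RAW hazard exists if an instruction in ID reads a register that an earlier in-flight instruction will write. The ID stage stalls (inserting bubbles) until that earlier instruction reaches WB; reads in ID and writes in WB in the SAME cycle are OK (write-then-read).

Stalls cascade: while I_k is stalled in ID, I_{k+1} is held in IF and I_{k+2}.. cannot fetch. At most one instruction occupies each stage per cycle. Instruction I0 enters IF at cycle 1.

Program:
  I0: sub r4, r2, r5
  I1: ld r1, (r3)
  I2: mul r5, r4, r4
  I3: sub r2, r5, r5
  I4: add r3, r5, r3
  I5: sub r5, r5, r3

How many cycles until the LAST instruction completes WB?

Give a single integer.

I0 sub r4 <- r2,r5: IF@1 ID@2 stall=0 (-) EX@3 MEM@4 WB@5
I1 ld r1 <- r3: IF@2 ID@3 stall=0 (-) EX@4 MEM@5 WB@6
I2 mul r5 <- r4,r4: IF@3 ID@4 stall=1 (RAW on I0.r4 (WB@5)) EX@6 MEM@7 WB@8
I3 sub r2 <- r5,r5: IF@4 ID@6 stall=2 (RAW on I2.r5 (WB@8)) EX@9 MEM@10 WB@11
I4 add r3 <- r5,r3: IF@6 ID@9 stall=0 (-) EX@10 MEM@11 WB@12
I5 sub r5 <- r5,r3: IF@9 ID@10 stall=2 (RAW on I4.r3 (WB@12)) EX@13 MEM@14 WB@15

Answer: 15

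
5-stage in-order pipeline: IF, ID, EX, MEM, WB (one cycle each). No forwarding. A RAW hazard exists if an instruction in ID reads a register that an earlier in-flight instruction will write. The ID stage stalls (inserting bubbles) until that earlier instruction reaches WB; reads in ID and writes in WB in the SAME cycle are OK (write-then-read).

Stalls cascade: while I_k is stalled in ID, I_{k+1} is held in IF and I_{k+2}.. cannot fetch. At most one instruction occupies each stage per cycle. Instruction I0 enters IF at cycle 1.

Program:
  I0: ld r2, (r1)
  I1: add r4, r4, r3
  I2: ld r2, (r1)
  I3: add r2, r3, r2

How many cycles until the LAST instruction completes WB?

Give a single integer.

I0 ld r2 <- r1: IF@1 ID@2 stall=0 (-) EX@3 MEM@4 WB@5
I1 add r4 <- r4,r3: IF@2 ID@3 stall=0 (-) EX@4 MEM@5 WB@6
I2 ld r2 <- r1: IF@3 ID@4 stall=0 (-) EX@5 MEM@6 WB@7
I3 add r2 <- r3,r2: IF@4 ID@5 stall=2 (RAW on I2.r2 (WB@7)) EX@8 MEM@9 WB@10

Answer: 10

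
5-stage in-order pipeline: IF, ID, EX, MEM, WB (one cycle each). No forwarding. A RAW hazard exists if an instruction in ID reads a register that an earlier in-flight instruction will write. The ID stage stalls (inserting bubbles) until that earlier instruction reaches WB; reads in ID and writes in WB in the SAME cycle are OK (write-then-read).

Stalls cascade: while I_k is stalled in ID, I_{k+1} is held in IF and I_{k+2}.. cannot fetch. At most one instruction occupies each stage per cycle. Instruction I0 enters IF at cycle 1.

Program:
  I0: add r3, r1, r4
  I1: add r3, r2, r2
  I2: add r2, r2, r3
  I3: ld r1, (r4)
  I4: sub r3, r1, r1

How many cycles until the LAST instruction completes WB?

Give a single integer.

I0 add r3 <- r1,r4: IF@1 ID@2 stall=0 (-) EX@3 MEM@4 WB@5
I1 add r3 <- r2,r2: IF@2 ID@3 stall=0 (-) EX@4 MEM@5 WB@6
I2 add r2 <- r2,r3: IF@3 ID@4 stall=2 (RAW on I1.r3 (WB@6)) EX@7 MEM@8 WB@9
I3 ld r1 <- r4: IF@4 ID@7 stall=0 (-) EX@8 MEM@9 WB@10
I4 sub r3 <- r1,r1: IF@7 ID@8 stall=2 (RAW on I3.r1 (WB@10)) EX@11 MEM@12 WB@13

Answer: 13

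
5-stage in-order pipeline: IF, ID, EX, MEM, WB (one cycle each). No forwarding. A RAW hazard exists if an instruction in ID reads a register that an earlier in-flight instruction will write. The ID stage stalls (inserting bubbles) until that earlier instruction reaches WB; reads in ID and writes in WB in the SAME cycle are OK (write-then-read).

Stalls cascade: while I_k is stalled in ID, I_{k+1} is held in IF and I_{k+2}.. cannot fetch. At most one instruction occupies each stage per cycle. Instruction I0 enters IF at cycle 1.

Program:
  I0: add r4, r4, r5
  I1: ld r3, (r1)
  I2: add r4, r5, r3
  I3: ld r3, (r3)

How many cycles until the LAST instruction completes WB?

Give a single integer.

Answer: 10

Derivation:
I0 add r4 <- r4,r5: IF@1 ID@2 stall=0 (-) EX@3 MEM@4 WB@5
I1 ld r3 <- r1: IF@2 ID@3 stall=0 (-) EX@4 MEM@5 WB@6
I2 add r4 <- r5,r3: IF@3 ID@4 stall=2 (RAW on I1.r3 (WB@6)) EX@7 MEM@8 WB@9
I3 ld r3 <- r3: IF@4 ID@7 stall=0 (-) EX@8 MEM@9 WB@10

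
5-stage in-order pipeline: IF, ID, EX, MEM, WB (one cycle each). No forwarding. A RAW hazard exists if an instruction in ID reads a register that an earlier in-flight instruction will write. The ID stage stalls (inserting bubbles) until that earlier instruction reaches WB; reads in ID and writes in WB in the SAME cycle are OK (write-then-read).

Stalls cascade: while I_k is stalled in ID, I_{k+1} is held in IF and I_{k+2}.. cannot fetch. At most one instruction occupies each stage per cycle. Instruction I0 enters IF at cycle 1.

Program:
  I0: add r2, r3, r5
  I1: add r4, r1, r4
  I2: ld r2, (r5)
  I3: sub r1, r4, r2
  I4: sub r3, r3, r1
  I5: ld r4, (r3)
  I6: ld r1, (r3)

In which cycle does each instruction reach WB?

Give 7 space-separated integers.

Answer: 5 6 7 10 13 16 17

Derivation:
I0 add r2 <- r3,r5: IF@1 ID@2 stall=0 (-) EX@3 MEM@4 WB@5
I1 add r4 <- r1,r4: IF@2 ID@3 stall=0 (-) EX@4 MEM@5 WB@6
I2 ld r2 <- r5: IF@3 ID@4 stall=0 (-) EX@5 MEM@6 WB@7
I3 sub r1 <- r4,r2: IF@4 ID@5 stall=2 (RAW on I2.r2 (WB@7)) EX@8 MEM@9 WB@10
I4 sub r3 <- r3,r1: IF@5 ID@8 stall=2 (RAW on I3.r1 (WB@10)) EX@11 MEM@12 WB@13
I5 ld r4 <- r3: IF@8 ID@11 stall=2 (RAW on I4.r3 (WB@13)) EX@14 MEM@15 WB@16
I6 ld r1 <- r3: IF@11 ID@14 stall=0 (-) EX@15 MEM@16 WB@17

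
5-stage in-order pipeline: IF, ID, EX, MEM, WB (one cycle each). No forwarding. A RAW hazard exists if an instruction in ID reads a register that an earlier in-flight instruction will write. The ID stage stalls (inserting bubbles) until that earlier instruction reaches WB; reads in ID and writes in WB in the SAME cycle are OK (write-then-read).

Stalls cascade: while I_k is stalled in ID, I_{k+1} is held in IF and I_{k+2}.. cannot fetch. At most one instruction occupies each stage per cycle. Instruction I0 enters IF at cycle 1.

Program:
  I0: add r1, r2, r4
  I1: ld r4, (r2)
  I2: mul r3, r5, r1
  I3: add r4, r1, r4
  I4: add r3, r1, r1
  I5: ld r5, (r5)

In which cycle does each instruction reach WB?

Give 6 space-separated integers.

I0 add r1 <- r2,r4: IF@1 ID@2 stall=0 (-) EX@3 MEM@4 WB@5
I1 ld r4 <- r2: IF@2 ID@3 stall=0 (-) EX@4 MEM@5 WB@6
I2 mul r3 <- r5,r1: IF@3 ID@4 stall=1 (RAW on I0.r1 (WB@5)) EX@6 MEM@7 WB@8
I3 add r4 <- r1,r4: IF@4 ID@6 stall=0 (-) EX@7 MEM@8 WB@9
I4 add r3 <- r1,r1: IF@6 ID@7 stall=0 (-) EX@8 MEM@9 WB@10
I5 ld r5 <- r5: IF@7 ID@8 stall=0 (-) EX@9 MEM@10 WB@11

Answer: 5 6 8 9 10 11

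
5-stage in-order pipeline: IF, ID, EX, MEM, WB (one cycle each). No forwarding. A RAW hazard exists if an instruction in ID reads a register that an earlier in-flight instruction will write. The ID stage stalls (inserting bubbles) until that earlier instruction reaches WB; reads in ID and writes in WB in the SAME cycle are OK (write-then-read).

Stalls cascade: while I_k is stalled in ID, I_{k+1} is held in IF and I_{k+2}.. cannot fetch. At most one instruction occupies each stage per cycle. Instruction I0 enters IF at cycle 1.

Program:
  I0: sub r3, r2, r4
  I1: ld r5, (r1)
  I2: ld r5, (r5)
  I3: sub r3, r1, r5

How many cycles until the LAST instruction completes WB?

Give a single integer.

I0 sub r3 <- r2,r4: IF@1 ID@2 stall=0 (-) EX@3 MEM@4 WB@5
I1 ld r5 <- r1: IF@2 ID@3 stall=0 (-) EX@4 MEM@5 WB@6
I2 ld r5 <- r5: IF@3 ID@4 stall=2 (RAW on I1.r5 (WB@6)) EX@7 MEM@8 WB@9
I3 sub r3 <- r1,r5: IF@4 ID@7 stall=2 (RAW on I2.r5 (WB@9)) EX@10 MEM@11 WB@12

Answer: 12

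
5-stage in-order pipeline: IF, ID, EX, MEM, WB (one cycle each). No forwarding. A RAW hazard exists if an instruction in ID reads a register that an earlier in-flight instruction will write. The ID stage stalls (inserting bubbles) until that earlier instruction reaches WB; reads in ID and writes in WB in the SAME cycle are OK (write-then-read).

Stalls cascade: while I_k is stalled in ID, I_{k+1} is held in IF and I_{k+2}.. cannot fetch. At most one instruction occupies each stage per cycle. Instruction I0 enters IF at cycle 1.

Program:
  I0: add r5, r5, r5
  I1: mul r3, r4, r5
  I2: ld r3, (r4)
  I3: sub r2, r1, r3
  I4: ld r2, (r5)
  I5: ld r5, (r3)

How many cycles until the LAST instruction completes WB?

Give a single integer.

I0 add r5 <- r5,r5: IF@1 ID@2 stall=0 (-) EX@3 MEM@4 WB@5
I1 mul r3 <- r4,r5: IF@2 ID@3 stall=2 (RAW on I0.r5 (WB@5)) EX@6 MEM@7 WB@8
I2 ld r3 <- r4: IF@3 ID@6 stall=0 (-) EX@7 MEM@8 WB@9
I3 sub r2 <- r1,r3: IF@6 ID@7 stall=2 (RAW on I2.r3 (WB@9)) EX@10 MEM@11 WB@12
I4 ld r2 <- r5: IF@7 ID@10 stall=0 (-) EX@11 MEM@12 WB@13
I5 ld r5 <- r3: IF@10 ID@11 stall=0 (-) EX@12 MEM@13 WB@14

Answer: 14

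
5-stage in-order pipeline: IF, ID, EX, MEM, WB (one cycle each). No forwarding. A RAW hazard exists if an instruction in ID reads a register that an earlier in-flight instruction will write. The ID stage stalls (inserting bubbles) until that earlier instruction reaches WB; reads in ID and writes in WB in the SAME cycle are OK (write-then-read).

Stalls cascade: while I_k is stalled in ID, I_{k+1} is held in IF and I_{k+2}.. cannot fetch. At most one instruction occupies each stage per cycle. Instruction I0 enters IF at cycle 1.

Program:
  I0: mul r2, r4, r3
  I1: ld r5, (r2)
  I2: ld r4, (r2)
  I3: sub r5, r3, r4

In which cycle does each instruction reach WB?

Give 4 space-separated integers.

Answer: 5 8 9 12

Derivation:
I0 mul r2 <- r4,r3: IF@1 ID@2 stall=0 (-) EX@3 MEM@4 WB@5
I1 ld r5 <- r2: IF@2 ID@3 stall=2 (RAW on I0.r2 (WB@5)) EX@6 MEM@7 WB@8
I2 ld r4 <- r2: IF@3 ID@6 stall=0 (-) EX@7 MEM@8 WB@9
I3 sub r5 <- r3,r4: IF@6 ID@7 stall=2 (RAW on I2.r4 (WB@9)) EX@10 MEM@11 WB@12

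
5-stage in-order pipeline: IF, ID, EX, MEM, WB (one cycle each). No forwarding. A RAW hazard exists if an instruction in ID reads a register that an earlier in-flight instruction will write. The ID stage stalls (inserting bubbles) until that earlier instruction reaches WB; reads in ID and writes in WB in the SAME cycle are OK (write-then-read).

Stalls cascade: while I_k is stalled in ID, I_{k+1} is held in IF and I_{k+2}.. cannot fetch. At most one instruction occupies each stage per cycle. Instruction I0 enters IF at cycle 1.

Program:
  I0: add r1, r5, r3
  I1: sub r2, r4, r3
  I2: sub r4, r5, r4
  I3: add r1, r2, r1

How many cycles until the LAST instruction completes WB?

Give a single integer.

I0 add r1 <- r5,r3: IF@1 ID@2 stall=0 (-) EX@3 MEM@4 WB@5
I1 sub r2 <- r4,r3: IF@2 ID@3 stall=0 (-) EX@4 MEM@5 WB@6
I2 sub r4 <- r5,r4: IF@3 ID@4 stall=0 (-) EX@5 MEM@6 WB@7
I3 add r1 <- r2,r1: IF@4 ID@5 stall=1 (RAW on I1.r2 (WB@6)) EX@7 MEM@8 WB@9

Answer: 9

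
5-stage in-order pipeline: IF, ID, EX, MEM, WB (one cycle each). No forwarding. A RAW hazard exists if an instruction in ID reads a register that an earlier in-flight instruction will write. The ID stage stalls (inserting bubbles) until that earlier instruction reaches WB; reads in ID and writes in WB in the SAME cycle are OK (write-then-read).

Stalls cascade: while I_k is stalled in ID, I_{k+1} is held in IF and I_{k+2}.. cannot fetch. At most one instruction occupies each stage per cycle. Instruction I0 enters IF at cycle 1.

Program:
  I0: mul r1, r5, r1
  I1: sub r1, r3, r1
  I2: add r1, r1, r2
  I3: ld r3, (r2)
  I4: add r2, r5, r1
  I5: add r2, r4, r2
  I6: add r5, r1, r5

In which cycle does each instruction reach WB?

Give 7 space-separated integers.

I0 mul r1 <- r5,r1: IF@1 ID@2 stall=0 (-) EX@3 MEM@4 WB@5
I1 sub r1 <- r3,r1: IF@2 ID@3 stall=2 (RAW on I0.r1 (WB@5)) EX@6 MEM@7 WB@8
I2 add r1 <- r1,r2: IF@3 ID@6 stall=2 (RAW on I1.r1 (WB@8)) EX@9 MEM@10 WB@11
I3 ld r3 <- r2: IF@6 ID@9 stall=0 (-) EX@10 MEM@11 WB@12
I4 add r2 <- r5,r1: IF@9 ID@10 stall=1 (RAW on I2.r1 (WB@11)) EX@12 MEM@13 WB@14
I5 add r2 <- r4,r2: IF@10 ID@12 stall=2 (RAW on I4.r2 (WB@14)) EX@15 MEM@16 WB@17
I6 add r5 <- r1,r5: IF@12 ID@15 stall=0 (-) EX@16 MEM@17 WB@18

Answer: 5 8 11 12 14 17 18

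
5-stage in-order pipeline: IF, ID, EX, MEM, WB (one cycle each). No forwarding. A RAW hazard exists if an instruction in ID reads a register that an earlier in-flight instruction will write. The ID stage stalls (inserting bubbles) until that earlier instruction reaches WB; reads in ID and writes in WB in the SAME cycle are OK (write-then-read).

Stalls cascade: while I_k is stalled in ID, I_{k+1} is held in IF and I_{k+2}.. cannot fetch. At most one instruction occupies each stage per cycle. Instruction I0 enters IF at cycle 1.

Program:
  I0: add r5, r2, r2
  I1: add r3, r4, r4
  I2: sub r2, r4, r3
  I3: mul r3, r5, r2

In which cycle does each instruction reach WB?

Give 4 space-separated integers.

Answer: 5 6 9 12

Derivation:
I0 add r5 <- r2,r2: IF@1 ID@2 stall=0 (-) EX@3 MEM@4 WB@5
I1 add r3 <- r4,r4: IF@2 ID@3 stall=0 (-) EX@4 MEM@5 WB@6
I2 sub r2 <- r4,r3: IF@3 ID@4 stall=2 (RAW on I1.r3 (WB@6)) EX@7 MEM@8 WB@9
I3 mul r3 <- r5,r2: IF@4 ID@7 stall=2 (RAW on I2.r2 (WB@9)) EX@10 MEM@11 WB@12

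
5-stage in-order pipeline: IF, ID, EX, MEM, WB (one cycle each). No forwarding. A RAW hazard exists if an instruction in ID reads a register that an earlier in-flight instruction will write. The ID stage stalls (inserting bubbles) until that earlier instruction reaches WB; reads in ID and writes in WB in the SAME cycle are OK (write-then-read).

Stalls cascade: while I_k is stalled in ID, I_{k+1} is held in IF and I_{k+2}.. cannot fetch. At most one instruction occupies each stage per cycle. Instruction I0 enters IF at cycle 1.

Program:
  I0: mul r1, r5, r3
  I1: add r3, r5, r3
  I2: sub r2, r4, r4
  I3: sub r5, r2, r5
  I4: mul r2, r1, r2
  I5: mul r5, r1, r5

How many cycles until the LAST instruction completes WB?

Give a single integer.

Answer: 13

Derivation:
I0 mul r1 <- r5,r3: IF@1 ID@2 stall=0 (-) EX@3 MEM@4 WB@5
I1 add r3 <- r5,r3: IF@2 ID@3 stall=0 (-) EX@4 MEM@5 WB@6
I2 sub r2 <- r4,r4: IF@3 ID@4 stall=0 (-) EX@5 MEM@6 WB@7
I3 sub r5 <- r2,r5: IF@4 ID@5 stall=2 (RAW on I2.r2 (WB@7)) EX@8 MEM@9 WB@10
I4 mul r2 <- r1,r2: IF@5 ID@8 stall=0 (-) EX@9 MEM@10 WB@11
I5 mul r5 <- r1,r5: IF@8 ID@9 stall=1 (RAW on I3.r5 (WB@10)) EX@11 MEM@12 WB@13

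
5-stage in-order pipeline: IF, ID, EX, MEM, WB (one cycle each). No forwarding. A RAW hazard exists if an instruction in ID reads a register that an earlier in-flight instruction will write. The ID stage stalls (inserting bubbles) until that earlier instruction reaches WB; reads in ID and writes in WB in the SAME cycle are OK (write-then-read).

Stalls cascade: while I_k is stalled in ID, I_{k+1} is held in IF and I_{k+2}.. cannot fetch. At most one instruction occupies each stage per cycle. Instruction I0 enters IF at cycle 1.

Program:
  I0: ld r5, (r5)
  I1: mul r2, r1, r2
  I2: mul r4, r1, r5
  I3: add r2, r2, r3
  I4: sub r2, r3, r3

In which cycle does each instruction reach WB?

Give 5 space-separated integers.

Answer: 5 6 8 9 10

Derivation:
I0 ld r5 <- r5: IF@1 ID@2 stall=0 (-) EX@3 MEM@4 WB@5
I1 mul r2 <- r1,r2: IF@2 ID@3 stall=0 (-) EX@4 MEM@5 WB@6
I2 mul r4 <- r1,r5: IF@3 ID@4 stall=1 (RAW on I0.r5 (WB@5)) EX@6 MEM@7 WB@8
I3 add r2 <- r2,r3: IF@4 ID@6 stall=0 (-) EX@7 MEM@8 WB@9
I4 sub r2 <- r3,r3: IF@6 ID@7 stall=0 (-) EX@8 MEM@9 WB@10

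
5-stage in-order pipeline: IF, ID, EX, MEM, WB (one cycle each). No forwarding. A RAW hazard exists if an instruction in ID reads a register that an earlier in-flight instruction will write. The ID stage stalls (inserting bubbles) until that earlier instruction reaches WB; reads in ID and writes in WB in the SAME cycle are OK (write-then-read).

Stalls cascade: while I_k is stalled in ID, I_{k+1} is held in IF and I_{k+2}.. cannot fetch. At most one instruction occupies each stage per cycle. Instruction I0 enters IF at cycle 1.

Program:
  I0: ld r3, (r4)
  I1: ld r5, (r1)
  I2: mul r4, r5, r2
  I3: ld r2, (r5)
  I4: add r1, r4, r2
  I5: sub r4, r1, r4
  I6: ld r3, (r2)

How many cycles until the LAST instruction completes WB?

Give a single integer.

Answer: 17

Derivation:
I0 ld r3 <- r4: IF@1 ID@2 stall=0 (-) EX@3 MEM@4 WB@5
I1 ld r5 <- r1: IF@2 ID@3 stall=0 (-) EX@4 MEM@5 WB@6
I2 mul r4 <- r5,r2: IF@3 ID@4 stall=2 (RAW on I1.r5 (WB@6)) EX@7 MEM@8 WB@9
I3 ld r2 <- r5: IF@4 ID@7 stall=0 (-) EX@8 MEM@9 WB@10
I4 add r1 <- r4,r2: IF@7 ID@8 stall=2 (RAW on I3.r2 (WB@10)) EX@11 MEM@12 WB@13
I5 sub r4 <- r1,r4: IF@8 ID@11 stall=2 (RAW on I4.r1 (WB@13)) EX@14 MEM@15 WB@16
I6 ld r3 <- r2: IF@11 ID@14 stall=0 (-) EX@15 MEM@16 WB@17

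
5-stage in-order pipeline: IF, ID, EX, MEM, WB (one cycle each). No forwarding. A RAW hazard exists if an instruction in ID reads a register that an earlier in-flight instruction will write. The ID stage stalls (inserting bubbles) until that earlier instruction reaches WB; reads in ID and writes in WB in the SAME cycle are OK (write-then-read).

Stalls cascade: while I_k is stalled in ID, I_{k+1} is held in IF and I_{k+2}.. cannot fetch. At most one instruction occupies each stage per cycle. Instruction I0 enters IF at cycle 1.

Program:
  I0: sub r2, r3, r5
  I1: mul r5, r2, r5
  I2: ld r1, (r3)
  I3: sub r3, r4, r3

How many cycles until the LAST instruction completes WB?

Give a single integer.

Answer: 10

Derivation:
I0 sub r2 <- r3,r5: IF@1 ID@2 stall=0 (-) EX@3 MEM@4 WB@5
I1 mul r5 <- r2,r5: IF@2 ID@3 stall=2 (RAW on I0.r2 (WB@5)) EX@6 MEM@7 WB@8
I2 ld r1 <- r3: IF@3 ID@6 stall=0 (-) EX@7 MEM@8 WB@9
I3 sub r3 <- r4,r3: IF@6 ID@7 stall=0 (-) EX@8 MEM@9 WB@10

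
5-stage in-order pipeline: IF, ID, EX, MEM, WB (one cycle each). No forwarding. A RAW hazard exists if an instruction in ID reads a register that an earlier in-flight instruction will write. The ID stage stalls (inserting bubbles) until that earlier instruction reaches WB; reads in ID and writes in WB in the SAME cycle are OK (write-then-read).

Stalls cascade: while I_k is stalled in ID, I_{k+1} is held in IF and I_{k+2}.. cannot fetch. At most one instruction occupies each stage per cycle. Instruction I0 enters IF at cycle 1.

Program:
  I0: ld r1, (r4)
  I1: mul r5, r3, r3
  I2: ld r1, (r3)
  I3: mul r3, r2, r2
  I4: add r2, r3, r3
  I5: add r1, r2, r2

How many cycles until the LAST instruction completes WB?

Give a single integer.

Answer: 14

Derivation:
I0 ld r1 <- r4: IF@1 ID@2 stall=0 (-) EX@3 MEM@4 WB@5
I1 mul r5 <- r3,r3: IF@2 ID@3 stall=0 (-) EX@4 MEM@5 WB@6
I2 ld r1 <- r3: IF@3 ID@4 stall=0 (-) EX@5 MEM@6 WB@7
I3 mul r3 <- r2,r2: IF@4 ID@5 stall=0 (-) EX@6 MEM@7 WB@8
I4 add r2 <- r3,r3: IF@5 ID@6 stall=2 (RAW on I3.r3 (WB@8)) EX@9 MEM@10 WB@11
I5 add r1 <- r2,r2: IF@6 ID@9 stall=2 (RAW on I4.r2 (WB@11)) EX@12 MEM@13 WB@14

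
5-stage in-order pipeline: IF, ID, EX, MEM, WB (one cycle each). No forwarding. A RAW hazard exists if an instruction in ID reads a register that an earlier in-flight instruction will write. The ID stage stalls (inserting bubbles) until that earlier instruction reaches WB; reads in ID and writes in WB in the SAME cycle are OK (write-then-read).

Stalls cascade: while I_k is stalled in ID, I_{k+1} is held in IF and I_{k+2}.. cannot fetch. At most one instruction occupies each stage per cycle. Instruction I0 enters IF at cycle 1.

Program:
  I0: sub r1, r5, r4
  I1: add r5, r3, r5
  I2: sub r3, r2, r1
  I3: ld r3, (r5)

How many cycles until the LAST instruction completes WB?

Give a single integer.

Answer: 9

Derivation:
I0 sub r1 <- r5,r4: IF@1 ID@2 stall=0 (-) EX@3 MEM@4 WB@5
I1 add r5 <- r3,r5: IF@2 ID@3 stall=0 (-) EX@4 MEM@5 WB@6
I2 sub r3 <- r2,r1: IF@3 ID@4 stall=1 (RAW on I0.r1 (WB@5)) EX@6 MEM@7 WB@8
I3 ld r3 <- r5: IF@4 ID@6 stall=0 (-) EX@7 MEM@8 WB@9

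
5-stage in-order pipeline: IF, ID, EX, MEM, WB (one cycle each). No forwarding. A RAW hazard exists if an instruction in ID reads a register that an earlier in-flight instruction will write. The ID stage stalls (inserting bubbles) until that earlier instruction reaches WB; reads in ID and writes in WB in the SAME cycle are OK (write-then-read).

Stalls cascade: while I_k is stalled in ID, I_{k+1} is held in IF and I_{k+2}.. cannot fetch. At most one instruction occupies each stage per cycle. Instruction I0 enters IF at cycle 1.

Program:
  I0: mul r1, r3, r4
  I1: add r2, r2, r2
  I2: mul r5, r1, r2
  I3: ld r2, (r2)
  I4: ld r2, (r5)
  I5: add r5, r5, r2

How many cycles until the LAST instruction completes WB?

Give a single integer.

I0 mul r1 <- r3,r4: IF@1 ID@2 stall=0 (-) EX@3 MEM@4 WB@5
I1 add r2 <- r2,r2: IF@2 ID@3 stall=0 (-) EX@4 MEM@5 WB@6
I2 mul r5 <- r1,r2: IF@3 ID@4 stall=2 (RAW on I1.r2 (WB@6)) EX@7 MEM@8 WB@9
I3 ld r2 <- r2: IF@4 ID@7 stall=0 (-) EX@8 MEM@9 WB@10
I4 ld r2 <- r5: IF@7 ID@8 stall=1 (RAW on I2.r5 (WB@9)) EX@10 MEM@11 WB@12
I5 add r5 <- r5,r2: IF@8 ID@10 stall=2 (RAW on I4.r2 (WB@12)) EX@13 MEM@14 WB@15

Answer: 15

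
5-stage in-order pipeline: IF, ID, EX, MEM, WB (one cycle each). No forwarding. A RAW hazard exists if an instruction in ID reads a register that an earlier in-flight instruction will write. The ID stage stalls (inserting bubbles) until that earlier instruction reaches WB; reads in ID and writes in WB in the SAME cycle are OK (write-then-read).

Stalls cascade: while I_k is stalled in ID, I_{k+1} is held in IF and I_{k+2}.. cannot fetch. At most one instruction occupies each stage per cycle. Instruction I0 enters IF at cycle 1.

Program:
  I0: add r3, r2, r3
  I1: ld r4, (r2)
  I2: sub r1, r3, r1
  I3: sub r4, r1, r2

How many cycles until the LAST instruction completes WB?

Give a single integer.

Answer: 11

Derivation:
I0 add r3 <- r2,r3: IF@1 ID@2 stall=0 (-) EX@3 MEM@4 WB@5
I1 ld r4 <- r2: IF@2 ID@3 stall=0 (-) EX@4 MEM@5 WB@6
I2 sub r1 <- r3,r1: IF@3 ID@4 stall=1 (RAW on I0.r3 (WB@5)) EX@6 MEM@7 WB@8
I3 sub r4 <- r1,r2: IF@4 ID@6 stall=2 (RAW on I2.r1 (WB@8)) EX@9 MEM@10 WB@11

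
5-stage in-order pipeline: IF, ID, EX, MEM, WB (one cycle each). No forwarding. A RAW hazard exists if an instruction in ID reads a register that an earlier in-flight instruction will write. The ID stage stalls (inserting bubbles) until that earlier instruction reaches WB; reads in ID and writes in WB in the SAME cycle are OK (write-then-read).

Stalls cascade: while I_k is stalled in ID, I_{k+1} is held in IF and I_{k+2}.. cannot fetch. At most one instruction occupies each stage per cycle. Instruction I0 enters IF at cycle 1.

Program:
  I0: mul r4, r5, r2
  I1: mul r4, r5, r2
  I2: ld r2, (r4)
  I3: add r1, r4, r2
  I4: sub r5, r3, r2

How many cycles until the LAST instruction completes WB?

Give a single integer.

Answer: 13

Derivation:
I0 mul r4 <- r5,r2: IF@1 ID@2 stall=0 (-) EX@3 MEM@4 WB@5
I1 mul r4 <- r5,r2: IF@2 ID@3 stall=0 (-) EX@4 MEM@5 WB@6
I2 ld r2 <- r4: IF@3 ID@4 stall=2 (RAW on I1.r4 (WB@6)) EX@7 MEM@8 WB@9
I3 add r1 <- r4,r2: IF@4 ID@7 stall=2 (RAW on I2.r2 (WB@9)) EX@10 MEM@11 WB@12
I4 sub r5 <- r3,r2: IF@7 ID@10 stall=0 (-) EX@11 MEM@12 WB@13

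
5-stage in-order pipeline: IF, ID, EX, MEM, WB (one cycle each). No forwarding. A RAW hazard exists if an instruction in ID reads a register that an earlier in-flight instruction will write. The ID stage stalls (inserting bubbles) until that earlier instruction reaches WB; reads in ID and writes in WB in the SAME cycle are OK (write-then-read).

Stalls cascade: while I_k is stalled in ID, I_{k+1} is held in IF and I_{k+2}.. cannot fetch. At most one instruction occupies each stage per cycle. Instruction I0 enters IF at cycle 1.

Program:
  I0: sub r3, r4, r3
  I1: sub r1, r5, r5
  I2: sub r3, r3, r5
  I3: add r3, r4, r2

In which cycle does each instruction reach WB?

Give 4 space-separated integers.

Answer: 5 6 8 9

Derivation:
I0 sub r3 <- r4,r3: IF@1 ID@2 stall=0 (-) EX@3 MEM@4 WB@5
I1 sub r1 <- r5,r5: IF@2 ID@3 stall=0 (-) EX@4 MEM@5 WB@6
I2 sub r3 <- r3,r5: IF@3 ID@4 stall=1 (RAW on I0.r3 (WB@5)) EX@6 MEM@7 WB@8
I3 add r3 <- r4,r2: IF@4 ID@6 stall=0 (-) EX@7 MEM@8 WB@9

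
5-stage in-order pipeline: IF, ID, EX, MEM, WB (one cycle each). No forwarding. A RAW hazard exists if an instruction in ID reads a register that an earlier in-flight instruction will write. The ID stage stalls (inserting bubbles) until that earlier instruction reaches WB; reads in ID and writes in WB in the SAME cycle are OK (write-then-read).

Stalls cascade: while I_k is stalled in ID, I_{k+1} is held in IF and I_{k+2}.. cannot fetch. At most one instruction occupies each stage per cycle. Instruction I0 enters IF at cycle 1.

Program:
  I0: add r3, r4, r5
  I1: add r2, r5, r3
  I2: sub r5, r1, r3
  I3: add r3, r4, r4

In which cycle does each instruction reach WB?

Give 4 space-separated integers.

I0 add r3 <- r4,r5: IF@1 ID@2 stall=0 (-) EX@3 MEM@4 WB@5
I1 add r2 <- r5,r3: IF@2 ID@3 stall=2 (RAW on I0.r3 (WB@5)) EX@6 MEM@7 WB@8
I2 sub r5 <- r1,r3: IF@3 ID@6 stall=0 (-) EX@7 MEM@8 WB@9
I3 add r3 <- r4,r4: IF@6 ID@7 stall=0 (-) EX@8 MEM@9 WB@10

Answer: 5 8 9 10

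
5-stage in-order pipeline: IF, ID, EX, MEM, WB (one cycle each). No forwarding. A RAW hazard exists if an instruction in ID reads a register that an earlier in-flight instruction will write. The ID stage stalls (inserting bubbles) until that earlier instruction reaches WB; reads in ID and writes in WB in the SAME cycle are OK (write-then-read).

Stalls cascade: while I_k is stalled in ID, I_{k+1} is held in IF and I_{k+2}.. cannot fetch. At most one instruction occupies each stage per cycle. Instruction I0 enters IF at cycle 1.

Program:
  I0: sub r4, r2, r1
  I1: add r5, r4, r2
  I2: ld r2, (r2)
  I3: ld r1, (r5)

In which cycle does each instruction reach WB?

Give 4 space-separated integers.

Answer: 5 8 9 11

Derivation:
I0 sub r4 <- r2,r1: IF@1 ID@2 stall=0 (-) EX@3 MEM@4 WB@5
I1 add r5 <- r4,r2: IF@2 ID@3 stall=2 (RAW on I0.r4 (WB@5)) EX@6 MEM@7 WB@8
I2 ld r2 <- r2: IF@3 ID@6 stall=0 (-) EX@7 MEM@8 WB@9
I3 ld r1 <- r5: IF@6 ID@7 stall=1 (RAW on I1.r5 (WB@8)) EX@9 MEM@10 WB@11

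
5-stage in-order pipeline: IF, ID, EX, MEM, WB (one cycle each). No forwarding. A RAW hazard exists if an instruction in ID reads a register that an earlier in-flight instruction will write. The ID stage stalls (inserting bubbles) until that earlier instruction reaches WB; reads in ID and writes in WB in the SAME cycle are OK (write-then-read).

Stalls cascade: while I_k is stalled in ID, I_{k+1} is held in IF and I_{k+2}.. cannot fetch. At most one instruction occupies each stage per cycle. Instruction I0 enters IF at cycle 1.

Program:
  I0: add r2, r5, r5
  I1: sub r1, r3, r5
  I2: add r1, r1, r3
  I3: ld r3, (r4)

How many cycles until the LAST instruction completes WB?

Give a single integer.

I0 add r2 <- r5,r5: IF@1 ID@2 stall=0 (-) EX@3 MEM@4 WB@5
I1 sub r1 <- r3,r5: IF@2 ID@3 stall=0 (-) EX@4 MEM@5 WB@6
I2 add r1 <- r1,r3: IF@3 ID@4 stall=2 (RAW on I1.r1 (WB@6)) EX@7 MEM@8 WB@9
I3 ld r3 <- r4: IF@4 ID@7 stall=0 (-) EX@8 MEM@9 WB@10

Answer: 10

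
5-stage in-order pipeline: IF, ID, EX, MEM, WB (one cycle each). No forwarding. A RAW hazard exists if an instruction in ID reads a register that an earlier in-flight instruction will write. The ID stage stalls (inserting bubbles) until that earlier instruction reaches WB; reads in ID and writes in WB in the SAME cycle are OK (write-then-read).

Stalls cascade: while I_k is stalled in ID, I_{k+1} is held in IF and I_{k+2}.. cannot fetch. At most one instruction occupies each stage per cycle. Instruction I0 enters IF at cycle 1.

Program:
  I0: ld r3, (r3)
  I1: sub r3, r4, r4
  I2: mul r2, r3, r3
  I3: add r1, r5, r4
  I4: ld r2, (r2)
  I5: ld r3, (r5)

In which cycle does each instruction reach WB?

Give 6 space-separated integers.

Answer: 5 6 9 10 12 13

Derivation:
I0 ld r3 <- r3: IF@1 ID@2 stall=0 (-) EX@3 MEM@4 WB@5
I1 sub r3 <- r4,r4: IF@2 ID@3 stall=0 (-) EX@4 MEM@5 WB@6
I2 mul r2 <- r3,r3: IF@3 ID@4 stall=2 (RAW on I1.r3 (WB@6)) EX@7 MEM@8 WB@9
I3 add r1 <- r5,r4: IF@4 ID@7 stall=0 (-) EX@8 MEM@9 WB@10
I4 ld r2 <- r2: IF@7 ID@8 stall=1 (RAW on I2.r2 (WB@9)) EX@10 MEM@11 WB@12
I5 ld r3 <- r5: IF@8 ID@10 stall=0 (-) EX@11 MEM@12 WB@13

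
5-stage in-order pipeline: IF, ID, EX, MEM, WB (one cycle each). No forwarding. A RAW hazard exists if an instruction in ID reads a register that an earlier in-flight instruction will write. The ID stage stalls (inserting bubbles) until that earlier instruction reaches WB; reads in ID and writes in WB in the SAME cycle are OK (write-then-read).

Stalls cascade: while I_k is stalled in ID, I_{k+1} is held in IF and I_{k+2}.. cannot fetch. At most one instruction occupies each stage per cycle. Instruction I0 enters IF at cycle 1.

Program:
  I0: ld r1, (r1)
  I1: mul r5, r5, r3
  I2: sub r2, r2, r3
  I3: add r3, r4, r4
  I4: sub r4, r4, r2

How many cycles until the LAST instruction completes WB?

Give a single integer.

I0 ld r1 <- r1: IF@1 ID@2 stall=0 (-) EX@3 MEM@4 WB@5
I1 mul r5 <- r5,r3: IF@2 ID@3 stall=0 (-) EX@4 MEM@5 WB@6
I2 sub r2 <- r2,r3: IF@3 ID@4 stall=0 (-) EX@5 MEM@6 WB@7
I3 add r3 <- r4,r4: IF@4 ID@5 stall=0 (-) EX@6 MEM@7 WB@8
I4 sub r4 <- r4,r2: IF@5 ID@6 stall=1 (RAW on I2.r2 (WB@7)) EX@8 MEM@9 WB@10

Answer: 10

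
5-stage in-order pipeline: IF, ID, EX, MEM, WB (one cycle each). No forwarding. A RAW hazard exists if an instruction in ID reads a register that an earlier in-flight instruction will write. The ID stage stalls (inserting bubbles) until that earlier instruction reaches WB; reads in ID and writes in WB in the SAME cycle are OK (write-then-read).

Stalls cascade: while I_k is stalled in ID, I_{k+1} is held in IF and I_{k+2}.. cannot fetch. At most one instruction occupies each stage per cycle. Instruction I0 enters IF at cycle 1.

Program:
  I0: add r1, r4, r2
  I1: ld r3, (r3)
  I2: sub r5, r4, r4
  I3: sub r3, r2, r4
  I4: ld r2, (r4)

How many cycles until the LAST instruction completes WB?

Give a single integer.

Answer: 9

Derivation:
I0 add r1 <- r4,r2: IF@1 ID@2 stall=0 (-) EX@3 MEM@4 WB@5
I1 ld r3 <- r3: IF@2 ID@3 stall=0 (-) EX@4 MEM@5 WB@6
I2 sub r5 <- r4,r4: IF@3 ID@4 stall=0 (-) EX@5 MEM@6 WB@7
I3 sub r3 <- r2,r4: IF@4 ID@5 stall=0 (-) EX@6 MEM@7 WB@8
I4 ld r2 <- r4: IF@5 ID@6 stall=0 (-) EX@7 MEM@8 WB@9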